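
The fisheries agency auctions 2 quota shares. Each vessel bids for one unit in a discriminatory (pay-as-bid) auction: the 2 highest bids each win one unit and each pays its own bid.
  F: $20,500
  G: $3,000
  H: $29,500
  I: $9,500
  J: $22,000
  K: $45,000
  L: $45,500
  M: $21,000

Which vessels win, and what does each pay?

Ordering the bids: 45,500 (L), 45,000 (K), 29,500 (H), 22,000 (J), …
Top 2: L, K.
Each winner pays its own bid: L $45,500, K $45,000.

L $45,500, K $45,000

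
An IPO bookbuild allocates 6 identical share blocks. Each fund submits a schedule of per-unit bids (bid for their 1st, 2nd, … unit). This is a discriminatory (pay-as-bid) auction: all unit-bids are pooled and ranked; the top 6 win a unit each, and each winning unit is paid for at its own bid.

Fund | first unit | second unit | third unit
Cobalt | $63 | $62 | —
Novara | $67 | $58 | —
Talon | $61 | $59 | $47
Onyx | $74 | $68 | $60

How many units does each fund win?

Cobalt 2, Novara 1, Onyx 2, Talon 1

Pooled unit-bids ranked (top 6): 74 (Onyx-1), 68 (Onyx-2), 67 (Novara-1), 63 (Cobalt-1), 62 (Cobalt-2), 61 (Talon-1)
Next rejected bid: $60 (not a price — pay-as-bid).
Allocation: Cobalt 2, Novara 1, Onyx 2, Talon 1.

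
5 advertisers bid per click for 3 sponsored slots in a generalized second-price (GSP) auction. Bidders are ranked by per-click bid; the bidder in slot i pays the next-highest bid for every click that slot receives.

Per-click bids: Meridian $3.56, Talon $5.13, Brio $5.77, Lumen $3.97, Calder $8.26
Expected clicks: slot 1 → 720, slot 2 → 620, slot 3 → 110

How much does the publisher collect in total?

Sorting advertisers: $8.26 (Calder) > $5.77 (Brio) > $5.13 (Talon) > $3.97 (Lumen) > …
Slot 1: Calder pays $5.77 × 720 = $4154.40
Slot 2: Brio pays $5.13 × 620 = $3180.60
Slot 3: Talon pays $3.97 × 110 = $436.70
Total = $7771.70

Total revenue: $7771.70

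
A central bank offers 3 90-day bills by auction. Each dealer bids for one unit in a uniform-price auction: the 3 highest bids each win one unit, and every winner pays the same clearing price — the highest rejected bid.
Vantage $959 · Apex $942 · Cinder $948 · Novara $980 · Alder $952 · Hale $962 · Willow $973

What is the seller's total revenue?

Bids ranked high→low: 980 (Novara), 973 (Willow), 962 (Hale), 959 (Vantage), 952 (Alder), …
The 3 highest are Novara, Willow, Hale.
Clearing price = highest rejected bid = $959.
Total revenue = 3 × $959 = $2,877.

Total revenue: $2,877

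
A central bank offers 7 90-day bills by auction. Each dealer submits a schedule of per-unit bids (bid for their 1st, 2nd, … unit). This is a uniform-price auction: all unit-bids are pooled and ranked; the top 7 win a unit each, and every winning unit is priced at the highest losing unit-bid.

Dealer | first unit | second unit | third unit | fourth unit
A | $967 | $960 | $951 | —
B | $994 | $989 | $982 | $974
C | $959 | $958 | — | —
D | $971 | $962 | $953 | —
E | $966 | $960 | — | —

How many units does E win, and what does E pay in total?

Pooled unit-bids ranked (top 7): 994 (B-1), 989 (B-2), 982 (B-3), 974 (B-4), 971 (D-1), 967 (A-1), 966 (E-1)
Highest rejected unit-bid = $962.
E wins 1 unit(s) at $962 each.

E: 1 unit, pays $962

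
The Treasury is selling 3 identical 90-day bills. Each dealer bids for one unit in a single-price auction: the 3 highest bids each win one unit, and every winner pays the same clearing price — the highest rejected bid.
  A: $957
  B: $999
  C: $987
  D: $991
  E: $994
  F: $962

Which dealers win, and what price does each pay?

Sorting: 999 (B), 994 (E), 991 (D), 987 (C), 962 (F), …
Top 3: B, E, D.
First losing bid is C's $987, which sets the uniform price.

B, E, D; each pays $987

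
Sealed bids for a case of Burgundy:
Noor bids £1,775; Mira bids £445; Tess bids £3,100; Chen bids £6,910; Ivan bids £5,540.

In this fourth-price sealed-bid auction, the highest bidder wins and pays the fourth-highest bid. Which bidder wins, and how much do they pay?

Sorting bids: 6,910 (Chen) > 5,540 (Ivan) > 3,100 (Tess) > 1,775 (Noor) > 445 (Mira)
Chen wins; payment is bid #4 in the ranking = £1,775.

Chen pays £1,775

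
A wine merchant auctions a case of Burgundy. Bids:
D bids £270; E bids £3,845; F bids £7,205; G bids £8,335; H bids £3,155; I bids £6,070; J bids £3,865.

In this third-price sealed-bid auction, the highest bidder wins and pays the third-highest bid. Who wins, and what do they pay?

G pays £6,070

Sorting bids: 8,335 (G) > 7,205 (F) > 6,070 (I) > 3,865 (J) > 3,845 (E) > 3,155 (H) > …
G is highest; pays the third-highest bid, £6,070.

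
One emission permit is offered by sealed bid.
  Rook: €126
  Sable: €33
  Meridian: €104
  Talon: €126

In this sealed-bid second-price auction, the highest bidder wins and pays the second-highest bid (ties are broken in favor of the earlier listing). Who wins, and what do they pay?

Rule: the highest bidder wins and pays the second-highest bid.
Sorting bids: 126 (Rook) > 126 (Talon) > 104 (Meridian) > 33 (Sable)
Tie at €126 → Rook wins by tie-break.
Second-price: Rook pays Talon's bid of €126.

Rook pays €126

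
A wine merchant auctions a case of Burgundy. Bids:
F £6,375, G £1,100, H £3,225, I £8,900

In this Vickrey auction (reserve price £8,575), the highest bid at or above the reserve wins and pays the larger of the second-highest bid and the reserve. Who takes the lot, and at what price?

Vickrey auction (reserve price £8,575): the highest bid at or above the reserve wins and pays the larger of the second-highest bid and the reserve.
Sorting bids: 8,900 (I) > 6,375 (F) > 3,225 (H) > 1,100 (G)
I has the top bid at or above the reserve (£8,900).
max(second-highest £6,375, reserve £8,575) = £8,575.

I pays £8,575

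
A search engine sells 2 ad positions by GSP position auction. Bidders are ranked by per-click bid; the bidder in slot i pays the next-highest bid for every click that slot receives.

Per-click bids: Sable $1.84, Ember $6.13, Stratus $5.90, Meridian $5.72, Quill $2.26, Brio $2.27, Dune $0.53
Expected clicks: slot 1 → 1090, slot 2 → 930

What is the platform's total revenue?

Ranked by bid: $6.13 (Ember) > $5.90 (Stratus) > $5.72 (Meridian) > …
Slot 1: Ember pays $5.90 × 1090 = $6431.00
Slot 2: Stratus pays $5.72 × 930 = $5319.60
Total = $11750.60

Total revenue: $11750.60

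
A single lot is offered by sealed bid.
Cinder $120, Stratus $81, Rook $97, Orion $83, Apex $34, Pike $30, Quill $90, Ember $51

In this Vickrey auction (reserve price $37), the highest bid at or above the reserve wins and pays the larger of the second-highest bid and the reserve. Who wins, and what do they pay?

Sorting bids: 120 (Cinder) > 97 (Rook) > 90 (Quill) > 83 (Orion) > 81 (Stratus) > 51 (Ember) > …
Highest eligible bid: Cinder at $120.
max(second-highest $97, reserve $37) = $97; the reserve does not bind.

Cinder pays $97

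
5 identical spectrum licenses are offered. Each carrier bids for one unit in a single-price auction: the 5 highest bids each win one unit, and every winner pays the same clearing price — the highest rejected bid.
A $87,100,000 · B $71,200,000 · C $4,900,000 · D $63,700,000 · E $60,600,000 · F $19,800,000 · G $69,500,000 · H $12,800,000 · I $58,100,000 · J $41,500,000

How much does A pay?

Sorting: 87,100,000 (A), 71,200,000 (B), 69,500,000 (G), 63,700,000 (D), 60,600,000 (E), 58,100,000 (I), 41,500,000 (J), …
Top 5: A, B, G, D, E.
First losing bid is I's $58,100,000, which sets the uniform price.
A wins → pays $58,100,000.

A pays $58,100,000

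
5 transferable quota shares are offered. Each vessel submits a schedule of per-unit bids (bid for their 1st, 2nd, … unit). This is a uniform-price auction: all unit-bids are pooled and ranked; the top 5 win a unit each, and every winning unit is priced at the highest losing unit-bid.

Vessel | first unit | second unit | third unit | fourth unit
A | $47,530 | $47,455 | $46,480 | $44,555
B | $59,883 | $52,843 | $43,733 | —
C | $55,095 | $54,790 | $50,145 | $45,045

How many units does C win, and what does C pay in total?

C: 3 units, pays $142,590

All unit-bids, highest first — top 5: 59,883 (B-1), 55,095 (C-1), 54,790 (C-2), 52,843 (B-2), 50,145 (C-3)
Highest rejected unit-bid = $47,530.
C wins 3 unit(s) at $47,530 each.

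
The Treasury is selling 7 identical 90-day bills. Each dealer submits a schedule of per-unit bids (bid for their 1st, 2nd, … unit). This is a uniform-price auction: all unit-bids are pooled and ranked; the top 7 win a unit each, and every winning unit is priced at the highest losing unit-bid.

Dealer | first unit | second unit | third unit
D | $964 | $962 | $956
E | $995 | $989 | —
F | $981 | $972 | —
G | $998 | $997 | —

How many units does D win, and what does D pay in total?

D: 1 unit, pays $962

Merging the schedules and taking the best 7: 998 (G-1), 997 (G-2), 995 (E-1), 989 (E-2), 981 (F-1), 972 (F-2), 964 (D-1)
The (k+1)-th unit-bid is $962.
D wins 1 unit(s) at $962 each.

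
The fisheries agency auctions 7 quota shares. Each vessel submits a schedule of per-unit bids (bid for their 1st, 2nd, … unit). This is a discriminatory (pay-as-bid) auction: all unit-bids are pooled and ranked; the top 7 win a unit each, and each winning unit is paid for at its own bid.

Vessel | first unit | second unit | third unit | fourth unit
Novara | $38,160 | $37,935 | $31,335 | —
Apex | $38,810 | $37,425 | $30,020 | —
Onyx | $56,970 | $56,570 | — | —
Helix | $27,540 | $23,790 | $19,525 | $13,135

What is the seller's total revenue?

Merging the schedules and taking the best 7: 56,970 (Onyx-1), 56,570 (Onyx-2), 38,810 (Apex-1), 38,160 (Novara-1), 37,935 (Novara-2), 37,425 (Apex-2), 31,335 (Novara-3)
Next rejected bid: $30,020 (not a price — pay-as-bid).
Each winning unit pays its own bid.
Revenue = 56,970 + 56,570 + 38,810 + 38,160 + 37,935 + 37,425 + 31,335 = $297,205.

Total revenue: $297,205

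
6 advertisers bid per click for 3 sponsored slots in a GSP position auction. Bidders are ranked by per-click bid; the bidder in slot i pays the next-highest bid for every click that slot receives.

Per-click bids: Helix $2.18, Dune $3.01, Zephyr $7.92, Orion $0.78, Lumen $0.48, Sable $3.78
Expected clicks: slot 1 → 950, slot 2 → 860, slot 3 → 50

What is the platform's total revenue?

Ranked by bid: $7.92 (Zephyr) > $3.78 (Sable) > $3.01 (Dune) > $2.18 (Helix) > …
Slot 1: Zephyr pays $3.78 × 950 = $3591.00
Slot 2: Sable pays $3.01 × 860 = $2588.60
Slot 3: Dune pays $2.18 × 50 = $109.00
Total = $6288.60

Total revenue: $6288.60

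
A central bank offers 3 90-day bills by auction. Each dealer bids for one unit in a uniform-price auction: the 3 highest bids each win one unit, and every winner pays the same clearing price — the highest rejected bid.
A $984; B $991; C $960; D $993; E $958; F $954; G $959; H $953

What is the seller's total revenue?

Sorting: 993 (D), 991 (B), 984 (A), 960 (C), 959 (G), …
Top 3: D, B, A.
First losing bid is C's $960, which sets the uniform price.
Total revenue = 3 × $960 = $2,880.

Total revenue: $2,880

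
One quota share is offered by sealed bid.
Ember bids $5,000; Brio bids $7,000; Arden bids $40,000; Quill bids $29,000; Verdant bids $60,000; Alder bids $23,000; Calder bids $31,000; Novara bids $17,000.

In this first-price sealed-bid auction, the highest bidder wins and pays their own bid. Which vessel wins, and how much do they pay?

Verdant pays $60,000

Bids ranked: 60,000 (Verdant) > 40,000 (Arden) > 31,000 (Calder) > 29,000 (Quill) > 23,000 (Alder) > 17,000 (Novara) > …
Verdant is highest → pays own bid, $60,000.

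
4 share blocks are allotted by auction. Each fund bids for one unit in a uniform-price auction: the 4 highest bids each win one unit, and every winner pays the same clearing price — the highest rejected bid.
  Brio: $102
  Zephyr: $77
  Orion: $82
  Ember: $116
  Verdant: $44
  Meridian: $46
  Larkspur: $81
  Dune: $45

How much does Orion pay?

Ordering the bids: 116 (Ember), 102 (Brio), 82 (Orion), 81 (Larkspur), 77 (Zephyr), 46 (Meridian), …
Top 4: Ember, Brio, Orion, Larkspur.
First losing bid is Zephyr's $77, which sets the uniform price.
Orion wins → pays $77.

Orion pays $77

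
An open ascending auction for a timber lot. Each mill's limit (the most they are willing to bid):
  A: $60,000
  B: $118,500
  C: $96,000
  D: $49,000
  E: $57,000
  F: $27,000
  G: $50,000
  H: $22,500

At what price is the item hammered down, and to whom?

B wins at $96,000

Limits ranked: 118,500 (B) > 96,000 (C) > 60,000 (A) > 57,000 (E) > 50,000 (G) > 49,000 (D) > …
C is the last rival to drop out, at $96,000; B remains and wins at that price.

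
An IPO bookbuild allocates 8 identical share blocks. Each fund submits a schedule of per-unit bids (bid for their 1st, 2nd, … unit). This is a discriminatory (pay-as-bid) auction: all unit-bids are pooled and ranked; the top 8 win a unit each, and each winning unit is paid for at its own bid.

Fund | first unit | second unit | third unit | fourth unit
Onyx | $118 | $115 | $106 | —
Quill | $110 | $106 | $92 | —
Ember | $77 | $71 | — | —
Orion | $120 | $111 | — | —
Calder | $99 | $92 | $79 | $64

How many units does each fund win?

Calder 1, Onyx 3, Orion 2, Quill 2

Merging the schedules and taking the best 8: 120 (Orion-1), 118 (Onyx-1), 115 (Onyx-2), 111 (Orion-2), 110 (Quill-1), 106 (Onyx-3), 106 (Quill-2), 99 (Calder-1)
Next rejected bid: $92 (not a price — pay-as-bid).
Allocation: Calder 1, Onyx 3, Orion 2, Quill 2.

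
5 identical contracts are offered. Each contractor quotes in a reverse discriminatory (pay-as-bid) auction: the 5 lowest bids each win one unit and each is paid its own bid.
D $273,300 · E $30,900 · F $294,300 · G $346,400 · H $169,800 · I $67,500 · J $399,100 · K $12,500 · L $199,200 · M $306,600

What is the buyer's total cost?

Total cost: $479,900

Ordering the bids: 12,500 (K), 30,900 (E), 67,500 (I), 169,800 (H), 199,200 (L), 273,300 (D), 294,300 (F), …
Winners (5 units): K, E, I, H, L.
Total cost = 12,500 + 30,900 + 67,500 + 169,800 + 199,200 = $479,900.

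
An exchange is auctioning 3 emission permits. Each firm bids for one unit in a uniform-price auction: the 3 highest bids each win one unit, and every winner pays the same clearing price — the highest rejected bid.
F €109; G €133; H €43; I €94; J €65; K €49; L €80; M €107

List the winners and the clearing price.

G, F, M; each pays €94

Bids ranked high→low: 133 (G), 109 (F), 107 (M), 94 (I), 80 (L), …
Winners (3 units): G, F, M.
First losing bid is I's €94, which sets the uniform price.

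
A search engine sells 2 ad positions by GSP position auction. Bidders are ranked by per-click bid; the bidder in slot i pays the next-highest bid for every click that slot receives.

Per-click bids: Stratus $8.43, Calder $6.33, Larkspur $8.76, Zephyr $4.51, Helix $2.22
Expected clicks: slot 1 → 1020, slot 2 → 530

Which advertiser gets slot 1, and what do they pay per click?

Larkspur; $8.43 per click

Ranked by bid: $8.76 (Larkspur) > $8.43 (Stratus) > $6.33 (Calder) > …
Slot 1 goes to the first-ranked bidder, Larkspur, who pays the next bid down: $8.43/click.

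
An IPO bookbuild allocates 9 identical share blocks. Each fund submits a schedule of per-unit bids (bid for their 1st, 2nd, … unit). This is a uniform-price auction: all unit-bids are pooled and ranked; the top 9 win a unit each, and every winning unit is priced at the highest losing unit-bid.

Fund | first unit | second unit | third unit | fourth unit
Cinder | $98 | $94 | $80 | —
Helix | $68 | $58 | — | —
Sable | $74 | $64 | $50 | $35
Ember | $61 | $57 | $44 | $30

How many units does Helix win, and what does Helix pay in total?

All unit-bids, highest first — top 9: 98 (Cinder-1), 94 (Cinder-2), 80 (Cinder-3), 74 (Sable-1), 68 (Helix-1), 64 (Sable-2), 61 (Ember-1), 58 (Helix-2), 57 (Ember-2)
The (k+1)-th unit-bid is $50.
Helix wins 2 unit(s) at $50 each.

Helix: 2 units, pays $100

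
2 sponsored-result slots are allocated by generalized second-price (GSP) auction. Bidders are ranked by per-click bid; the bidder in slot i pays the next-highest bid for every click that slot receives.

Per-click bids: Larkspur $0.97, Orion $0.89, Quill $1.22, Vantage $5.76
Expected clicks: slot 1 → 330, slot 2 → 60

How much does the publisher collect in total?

Total revenue: $460.80

Ranked by bid: $5.76 (Vantage) > $1.22 (Quill) > $0.97 (Larkspur) > …
Slot 1: Vantage pays $1.22 × 330 = $402.60
Slot 2: Quill pays $0.97 × 60 = $58.20
Total = $460.80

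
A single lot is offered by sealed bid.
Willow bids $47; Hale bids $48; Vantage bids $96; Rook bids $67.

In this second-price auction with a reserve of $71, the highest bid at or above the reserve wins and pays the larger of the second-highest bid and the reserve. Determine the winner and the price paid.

Vantage pays $71

Bids in order: 96 (Vantage) > 67 (Rook) > 48 (Hale) > 47 (Willow)
Vantage has the top bid at or above the reserve ($96).
Second-highest bid $67 is below the reserve $71, so the reserve binds → payment $71.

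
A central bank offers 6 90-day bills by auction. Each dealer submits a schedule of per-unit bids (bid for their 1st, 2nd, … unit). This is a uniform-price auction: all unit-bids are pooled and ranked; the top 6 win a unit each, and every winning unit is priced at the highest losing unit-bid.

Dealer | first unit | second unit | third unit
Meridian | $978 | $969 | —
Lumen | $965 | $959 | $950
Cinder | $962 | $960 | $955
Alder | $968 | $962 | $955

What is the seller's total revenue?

Total revenue: $5,760

All unit-bids, highest first — top 6: 978 (Meridian-1), 969 (Meridian-2), 968 (Alder-1), 965 (Lumen-1), 962 (Cinder-1), 962 (Alder-2)
First bid not allocated: $960.
Allocation: Alder 2, Cinder 1, Lumen 1, Meridian 2. Every unit priced at $960.
Revenue = 6 × 960 = $5,760.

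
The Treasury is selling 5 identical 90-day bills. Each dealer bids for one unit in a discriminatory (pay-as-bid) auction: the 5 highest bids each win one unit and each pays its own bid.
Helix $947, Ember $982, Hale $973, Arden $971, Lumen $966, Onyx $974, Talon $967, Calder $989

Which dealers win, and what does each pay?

Calder $989, Ember $982, Onyx $974, Hale $973, Arden $971

Ordering the bids: 989 (Calder), 982 (Ember), 974 (Onyx), 973 (Hale), 971 (Arden), 967 (Talon), 966 (Lumen), …
The 5 highest are Calder, Ember, Onyx, Hale, Arden.
Each winner pays its own bid: Calder $989, Ember $982, Onyx $974, Hale $973, Arden $971.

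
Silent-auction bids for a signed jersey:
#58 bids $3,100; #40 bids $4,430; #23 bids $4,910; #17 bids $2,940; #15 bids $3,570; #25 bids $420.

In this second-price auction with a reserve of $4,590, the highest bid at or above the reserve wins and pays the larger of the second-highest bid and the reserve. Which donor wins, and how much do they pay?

Second-price auction with a reserve of $4,590: the highest bid at or above the reserve wins and pays the larger of the second-highest bid and the reserve.
Sorting bids: 4,910 (#23) > 4,430 (#40) > 3,570 (#15) > 3,100 (#58) > 2,940 (#17) > 420 (#25)
Highest eligible bid: #23 at $4,910.
max(second-highest $4,430, reserve $4,590) = $4,590.

#23 pays $4,590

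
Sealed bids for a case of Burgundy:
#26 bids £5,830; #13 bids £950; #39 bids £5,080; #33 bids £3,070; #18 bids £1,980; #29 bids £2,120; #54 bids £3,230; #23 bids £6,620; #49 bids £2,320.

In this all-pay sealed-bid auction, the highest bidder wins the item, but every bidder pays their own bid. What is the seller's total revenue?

Total revenue: £31,200

Sorting bids: 6,620 (#23) > 5,830 (#26) > 5,080 (#39) > 3,230 (#54) > 3,070 (#33) > 2,320 (#49) > …
Every bidder forfeits their bid regardless of winning.
Revenue = 5,830 + 950 + 5,080 + 3,070 + 1,980 + 2,120 + 3,230 + 6,620 + 2,320 = £31,200.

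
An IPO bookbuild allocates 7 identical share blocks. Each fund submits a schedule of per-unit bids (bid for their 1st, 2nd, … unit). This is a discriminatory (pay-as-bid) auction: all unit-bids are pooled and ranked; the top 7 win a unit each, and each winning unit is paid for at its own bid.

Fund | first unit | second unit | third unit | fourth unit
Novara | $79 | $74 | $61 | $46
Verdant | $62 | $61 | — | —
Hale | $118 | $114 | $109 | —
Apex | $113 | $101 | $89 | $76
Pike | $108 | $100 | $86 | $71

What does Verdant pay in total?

Merging the schedules and taking the best 7: 118 (Hale-1), 114 (Hale-2), 113 (Apex-1), 109 (Hale-3), 108 (Pike-1), 101 (Apex-2), 100 (Pike-2)
Next rejected bid: $89 (not a price — pay-as-bid).
Verdant wins no units.

Verdant pays $0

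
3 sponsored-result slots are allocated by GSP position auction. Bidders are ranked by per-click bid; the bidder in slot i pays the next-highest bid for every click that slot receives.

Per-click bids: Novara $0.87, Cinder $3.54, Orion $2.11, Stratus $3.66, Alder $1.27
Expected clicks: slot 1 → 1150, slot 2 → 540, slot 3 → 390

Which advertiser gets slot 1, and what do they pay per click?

Stratus; $3.54 per click

Per-click bids in order: $3.66 (Stratus) > $3.54 (Cinder) > $2.11 (Orion) > $1.27 (Alder) > …
Slot 1 goes to the first-ranked bidder, Stratus, who pays the next bid down: $3.54/click.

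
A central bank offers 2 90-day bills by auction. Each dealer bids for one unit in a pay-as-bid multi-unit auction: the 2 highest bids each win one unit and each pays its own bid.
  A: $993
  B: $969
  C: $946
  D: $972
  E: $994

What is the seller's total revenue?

Total revenue: $1,987

Ordering the bids: 994 (E), 993 (A), 972 (D), 969 (B), …
Top 2: E, A.
Total revenue = 994 + 993 = $1,987.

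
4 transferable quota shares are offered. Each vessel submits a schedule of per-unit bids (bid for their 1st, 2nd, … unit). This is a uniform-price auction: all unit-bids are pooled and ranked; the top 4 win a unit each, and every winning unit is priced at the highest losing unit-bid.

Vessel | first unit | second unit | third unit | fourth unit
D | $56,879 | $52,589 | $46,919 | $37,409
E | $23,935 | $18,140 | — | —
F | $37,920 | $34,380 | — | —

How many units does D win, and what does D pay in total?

Merging the schedules and taking the best 4: 56,879 (D-1), 52,589 (D-2), 46,919 (D-3), 37,920 (F-1)
The (k+1)-th unit-bid is $37,409.
D wins 3 unit(s) at $37,409 each.

D: 3 units, pays $112,227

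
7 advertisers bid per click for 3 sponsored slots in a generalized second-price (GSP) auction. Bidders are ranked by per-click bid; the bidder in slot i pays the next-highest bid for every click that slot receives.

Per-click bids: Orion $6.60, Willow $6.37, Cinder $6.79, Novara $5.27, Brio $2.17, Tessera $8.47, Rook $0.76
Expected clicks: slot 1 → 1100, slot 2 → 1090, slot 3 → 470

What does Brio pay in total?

Per-click bids in order: $8.47 (Tessera) > $6.79 (Cinder) > $6.60 (Orion) > $6.37 (Willow) > …
Brio ranks below slot 3 → no slot, pays nothing.

Brio pays $0.00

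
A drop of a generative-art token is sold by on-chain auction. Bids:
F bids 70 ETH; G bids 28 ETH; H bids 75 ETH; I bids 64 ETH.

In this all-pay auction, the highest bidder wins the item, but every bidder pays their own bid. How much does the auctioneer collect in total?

Total revenue: 237 ETH

All-pay auction: the highest bidder wins the item, but every bidder pays their own bid.
Bids in order: 75 (H) > 70 (F) > 64 (I) > 28 (G)
Every bidder forfeits their bid regardless of winning.
Revenue = 70 + 28 + 75 + 64 = 237 ETH.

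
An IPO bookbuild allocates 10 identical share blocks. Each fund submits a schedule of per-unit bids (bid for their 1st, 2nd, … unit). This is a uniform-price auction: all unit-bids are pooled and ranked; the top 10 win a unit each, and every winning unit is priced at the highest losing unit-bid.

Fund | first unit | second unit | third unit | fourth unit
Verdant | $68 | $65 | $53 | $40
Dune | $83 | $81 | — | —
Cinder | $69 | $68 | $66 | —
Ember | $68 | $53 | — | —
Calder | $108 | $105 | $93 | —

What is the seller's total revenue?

Pooled unit-bids ranked (top 10): 108 (Calder-1), 105 (Calder-2), 93 (Calder-3), 83 (Dune-1), 81 (Dune-2), 69 (Cinder-1), 68 (Verdant-1), 68 (Cinder-2), 68 (Ember-1), 66 (Cinder-3)
The (k+1)-th unit-bid is $65.
Allocation: Calder 3, Cinder 3, Dune 2, Ember 1, Verdant 1. Every unit priced at $65.
Revenue = 10 × 65 = $650.

Total revenue: $650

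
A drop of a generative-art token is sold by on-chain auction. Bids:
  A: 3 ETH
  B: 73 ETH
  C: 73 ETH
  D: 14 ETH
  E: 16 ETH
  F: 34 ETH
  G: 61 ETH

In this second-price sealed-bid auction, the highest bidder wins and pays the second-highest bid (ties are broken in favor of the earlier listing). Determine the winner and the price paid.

B pays 73 ETH

Second-price sealed-bid auction: the highest bidder wins and pays the second-highest bid.
Sorting bids: 73 (B) > 73 (C) > 61 (G) > 34 (F) > 16 (E) > 14 (D) > …
Tie at 73 ETH → B wins by tie-break.
B is highest; pays the second-highest bid, 73 ETH.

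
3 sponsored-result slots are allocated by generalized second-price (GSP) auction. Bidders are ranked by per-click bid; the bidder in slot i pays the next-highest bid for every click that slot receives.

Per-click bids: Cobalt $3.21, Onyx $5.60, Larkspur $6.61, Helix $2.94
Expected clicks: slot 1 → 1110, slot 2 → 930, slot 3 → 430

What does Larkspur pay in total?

Ranked by bid: $6.61 (Larkspur) > $5.60 (Onyx) > $3.21 (Cobalt) > $2.94 (Helix)
Larkspur holds slot 1 → pays next bid $5.60 × 1110 clicks = $6216.00.

Larkspur pays $6216.00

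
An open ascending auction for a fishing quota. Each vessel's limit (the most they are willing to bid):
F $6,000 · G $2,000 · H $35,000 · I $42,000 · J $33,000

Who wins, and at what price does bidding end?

Limits ranked: 42,000 (I) > 35,000 (H) > 33,000 (J) > 6,000 (F) > 2,000 (G)
H is the last rival to drop out, at $35,000; I remains and wins at that price.

I wins at $35,000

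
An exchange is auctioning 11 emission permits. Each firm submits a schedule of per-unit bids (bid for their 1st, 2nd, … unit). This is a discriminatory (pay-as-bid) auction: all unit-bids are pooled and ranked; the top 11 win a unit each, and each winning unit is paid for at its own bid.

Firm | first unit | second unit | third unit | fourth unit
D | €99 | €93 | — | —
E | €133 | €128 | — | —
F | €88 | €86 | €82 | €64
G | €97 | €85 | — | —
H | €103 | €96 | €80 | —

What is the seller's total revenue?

Total revenue: €1,090

Merging the schedules and taking the best 11: 133 (E-1), 128 (E-2), 103 (H-1), 99 (D-1), 97 (G-1), 96 (H-2), 93 (D-2), 88 (F-1), 86 (F-2), 85 (G-2), 82 (F-3)
Next rejected bid: €80 (not a price — pay-as-bid).
Each winning unit pays its own bid.
Revenue = 133 + 128 + 103 + 99 + 97 + 96 + 93 + 88 + 86 + 85 + 82 = €1,090.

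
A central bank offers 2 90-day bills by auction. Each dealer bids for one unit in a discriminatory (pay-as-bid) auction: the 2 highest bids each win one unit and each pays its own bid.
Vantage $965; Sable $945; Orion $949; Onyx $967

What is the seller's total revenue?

Ordering the bids: 967 (Onyx), 965 (Vantage), 949 (Orion), 945 (Sable)
The 2 highest are Onyx, Vantage.
Total revenue = 967 + 965 = $1,932.

Total revenue: $1,932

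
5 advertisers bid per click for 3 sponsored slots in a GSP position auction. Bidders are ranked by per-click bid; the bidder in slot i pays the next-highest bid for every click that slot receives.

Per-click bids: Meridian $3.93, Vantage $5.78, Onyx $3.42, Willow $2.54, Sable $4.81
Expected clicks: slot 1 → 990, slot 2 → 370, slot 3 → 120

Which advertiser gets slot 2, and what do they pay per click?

Ranked by bid: $5.78 (Vantage) > $4.81 (Sable) > $3.93 (Meridian) > $3.42 (Onyx) > …
Slot 2 goes to the second-ranked bidder, Sable, who pays the next bid down: $3.93/click.

Sable; $3.93 per click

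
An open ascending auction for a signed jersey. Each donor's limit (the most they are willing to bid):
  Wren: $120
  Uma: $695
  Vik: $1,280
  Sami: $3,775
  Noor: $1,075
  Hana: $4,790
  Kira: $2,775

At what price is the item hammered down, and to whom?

Open ascending-bid auction: the price rises until one bidder remains; the winner pays the price at which the last rival dropped out.
Limits ranked: 4,790 (Hana) > 3,775 (Sami) > 2,775 (Kira) > 1,280 (Vik) > 1,075 (Noor) > 695 (Uma) > …
Sami is the last rival to drop out, at $3,775; Hana remains and wins at that price.

Hana wins at $3,775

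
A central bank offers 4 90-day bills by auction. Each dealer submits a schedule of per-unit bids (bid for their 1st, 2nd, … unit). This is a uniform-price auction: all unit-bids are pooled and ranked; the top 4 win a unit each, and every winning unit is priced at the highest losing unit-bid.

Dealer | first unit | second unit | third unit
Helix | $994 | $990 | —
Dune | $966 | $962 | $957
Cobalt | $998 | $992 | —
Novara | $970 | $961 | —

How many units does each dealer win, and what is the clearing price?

Cobalt 2, Helix 2; clearing price $970

Pooled unit-bids ranked (top 4): 998 (Cobalt-1), 994 (Helix-1), 992 (Cobalt-2), 990 (Helix-2)
Highest rejected unit-bid = $970.
Allocation: Cobalt 2, Helix 2.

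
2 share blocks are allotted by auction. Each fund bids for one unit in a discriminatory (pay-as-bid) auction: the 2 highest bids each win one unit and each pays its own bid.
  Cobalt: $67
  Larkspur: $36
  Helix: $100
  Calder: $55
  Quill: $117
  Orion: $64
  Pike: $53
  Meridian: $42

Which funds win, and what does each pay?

Bids ranked high→low: 117 (Quill), 100 (Helix), 67 (Cobalt), 64 (Orion), …
Top 2: Quill, Helix.
Each winner pays its own bid: Quill $117, Helix $100.

Quill $117, Helix $100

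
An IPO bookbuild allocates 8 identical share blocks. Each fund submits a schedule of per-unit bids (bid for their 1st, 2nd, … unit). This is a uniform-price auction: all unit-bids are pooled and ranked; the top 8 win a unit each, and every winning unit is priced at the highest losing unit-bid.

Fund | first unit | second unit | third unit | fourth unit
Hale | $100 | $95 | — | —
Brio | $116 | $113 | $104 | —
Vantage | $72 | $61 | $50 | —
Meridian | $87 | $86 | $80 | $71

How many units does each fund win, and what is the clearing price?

Pooled unit-bids ranked (top 8): 116 (Brio-1), 113 (Brio-2), 104 (Brio-3), 100 (Hale-1), 95 (Hale-2), 87 (Meridian-1), 86 (Meridian-2), 80 (Meridian-3)
First bid not allocated: $72.
Allocation: Brio 3, Hale 2, Meridian 3.

Brio 3, Hale 2, Meridian 3; clearing price $72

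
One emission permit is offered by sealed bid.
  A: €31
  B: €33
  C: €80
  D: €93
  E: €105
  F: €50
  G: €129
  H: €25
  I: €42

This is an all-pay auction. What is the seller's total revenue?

Rule: the highest bidder wins the item, but every bidder pays their own bid.
Bids in order: 129 (G) > 105 (E) > 93 (D) > 80 (C) > 50 (F) > 42 (I) > …
G wins with the top bid; all bids are sunk regardless.
Every bidder forfeits their bid regardless of winning.
Revenue = 31 + 33 + 80 + 93 + 105 + 50 + 129 + 25 + 42 = €588.

Total revenue: €588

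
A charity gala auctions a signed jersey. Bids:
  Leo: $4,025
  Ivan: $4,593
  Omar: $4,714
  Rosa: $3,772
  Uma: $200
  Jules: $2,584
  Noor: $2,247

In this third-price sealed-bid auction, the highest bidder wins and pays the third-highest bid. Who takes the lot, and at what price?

Omar pays $4,025

Sorting bids: 4,714 (Omar) > 4,593 (Ivan) > 4,025 (Leo) > 3,772 (Rosa) > 2,584 (Jules) > 2,247 (Noor) > …
Omar is highest; pays the third-highest bid, $4,025.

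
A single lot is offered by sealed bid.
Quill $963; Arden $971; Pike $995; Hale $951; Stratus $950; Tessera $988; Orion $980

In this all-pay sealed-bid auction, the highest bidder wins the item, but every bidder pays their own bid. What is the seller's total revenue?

Total revenue: $6,798

Rule: the highest bidder wins the item, but every bidder pays their own bid.
Sorting bids: 995 (Pike) > 988 (Tessera) > 980 (Orion) > 971 (Arden) > 963 (Quill) > 951 (Hale) > …
Every bidder forfeits their bid regardless of winning.
Revenue = 963 + 971 + 995 + 951 + 950 + 988 + 980 = $6,798.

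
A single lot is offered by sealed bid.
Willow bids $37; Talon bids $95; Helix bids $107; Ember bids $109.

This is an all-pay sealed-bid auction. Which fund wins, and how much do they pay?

Ember pays $109

Bids in order: 109 (Ember) > 107 (Helix) > 95 (Talon) > 37 (Willow)
Ember is highest and takes the item; every bidder forfeits their bid.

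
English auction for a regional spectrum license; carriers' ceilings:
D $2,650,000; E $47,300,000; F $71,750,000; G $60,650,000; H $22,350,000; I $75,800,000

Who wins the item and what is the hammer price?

I wins at $71,750,000

Sorting limits: 75,800,000 (I) > 71,750,000 (F) > 60,650,000 (G) > 47,300,000 (E) > 22,350,000 (H) > 2,650,000 (D)
Bidding ends when F exits at $71,750,000; I takes it.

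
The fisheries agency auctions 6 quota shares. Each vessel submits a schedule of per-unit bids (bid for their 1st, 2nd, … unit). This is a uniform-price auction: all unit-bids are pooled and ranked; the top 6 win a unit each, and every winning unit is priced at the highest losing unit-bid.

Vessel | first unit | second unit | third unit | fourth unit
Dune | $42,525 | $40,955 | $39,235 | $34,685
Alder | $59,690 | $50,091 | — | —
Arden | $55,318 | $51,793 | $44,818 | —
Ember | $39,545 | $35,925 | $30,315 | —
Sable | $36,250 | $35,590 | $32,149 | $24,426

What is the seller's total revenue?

Total revenue: $245,730

All unit-bids, highest first — top 6: 59,690 (Alder-1), 55,318 (Arden-1), 51,793 (Arden-2), 50,091 (Alder-2), 44,818 (Arden-3), 42,525 (Dune-1)
First bid not allocated: $40,955.
Allocation: Alder 2, Arden 3, Dune 1. Every unit priced at $40,955.
Revenue = 6 × 40,955 = $245,730.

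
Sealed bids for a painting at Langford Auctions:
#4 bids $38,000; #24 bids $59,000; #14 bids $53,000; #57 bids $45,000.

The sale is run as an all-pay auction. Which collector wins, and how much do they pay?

Bids ranked: 59,000 (#24) > 53,000 (#14) > 45,000 (#57) > 38,000 (#4)
#24 is highest and takes the item; every bidder forfeits their bid.

#24 pays $59,000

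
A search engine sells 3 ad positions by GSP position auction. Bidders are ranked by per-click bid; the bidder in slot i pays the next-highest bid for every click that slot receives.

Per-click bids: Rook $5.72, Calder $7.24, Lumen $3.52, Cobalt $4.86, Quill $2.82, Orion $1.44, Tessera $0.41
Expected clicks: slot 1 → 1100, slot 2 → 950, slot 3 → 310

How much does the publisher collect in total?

Total revenue: $12000.20

Sorting advertisers: $7.24 (Calder) > $5.72 (Rook) > $4.86 (Cobalt) > $3.52 (Lumen) > …
Slot 1: Calder pays $5.72 × 1100 = $6292.00
Slot 2: Rook pays $4.86 × 950 = $4617.00
Slot 3: Cobalt pays $3.52 × 310 = $1091.20
Total = $12000.20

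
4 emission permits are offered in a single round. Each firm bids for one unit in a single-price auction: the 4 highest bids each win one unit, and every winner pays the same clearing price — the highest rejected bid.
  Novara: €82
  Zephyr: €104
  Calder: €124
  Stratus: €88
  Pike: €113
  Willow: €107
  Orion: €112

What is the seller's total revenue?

Sorting: 124 (Calder), 113 (Pike), 112 (Orion), 107 (Willow), 104 (Zephyr), 88 (Stratus), …
The 4 highest are Calder, Pike, Orion, Willow.
Highest unsuccessful bid: €104 → clearing price.
Total revenue = 4 × €104 = €416.

Total revenue: €416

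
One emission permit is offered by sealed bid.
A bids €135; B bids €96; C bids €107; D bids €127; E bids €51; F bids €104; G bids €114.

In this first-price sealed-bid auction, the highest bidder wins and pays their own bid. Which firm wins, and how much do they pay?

A pays €135

First-price sealed-bid auction: the highest bidder wins and pays their own bid.
Sorting bids: 135 (A) > 127 (D) > 114 (G) > 107 (C) > 104 (F) > 96 (B) > …
A has the highest bid and pays exactly that: €135.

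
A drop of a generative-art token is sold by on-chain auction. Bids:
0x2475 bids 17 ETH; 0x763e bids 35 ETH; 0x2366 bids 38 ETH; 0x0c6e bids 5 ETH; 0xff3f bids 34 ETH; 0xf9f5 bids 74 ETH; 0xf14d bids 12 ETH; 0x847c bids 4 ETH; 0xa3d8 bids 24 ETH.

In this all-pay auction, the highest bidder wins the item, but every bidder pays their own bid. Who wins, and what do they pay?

0xf9f5 pays 74 ETH

Sorting bids: 74 (0xf9f5) > 38 (0x2366) > 35 (0x763e) > 34 (0xff3f) > 24 (0xa3d8) > 17 (0x2475) > …
0xf9f5 is highest and takes the item; every bidder forfeits their bid.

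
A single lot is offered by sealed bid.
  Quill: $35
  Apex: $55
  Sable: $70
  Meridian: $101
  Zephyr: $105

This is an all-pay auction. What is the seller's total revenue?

Total revenue: $366

Sorting bids: 105 (Zephyr) > 101 (Meridian) > 70 (Sable) > 55 (Apex) > 35 (Quill)
Zephyr wins with the top bid; all bids are sunk regardless.
Every bidder forfeits their bid regardless of winning.
Revenue = 35 + 55 + 70 + 101 + 105 = $366.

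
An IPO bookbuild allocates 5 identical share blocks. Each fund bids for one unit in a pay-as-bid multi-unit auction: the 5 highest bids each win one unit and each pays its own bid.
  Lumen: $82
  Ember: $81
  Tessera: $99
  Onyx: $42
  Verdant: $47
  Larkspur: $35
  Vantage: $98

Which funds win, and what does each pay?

Tessera $99, Vantage $98, Lumen $82, Ember $81, Verdant $47

Ordering the bids: 99 (Tessera), 98 (Vantage), 82 (Lumen), 81 (Ember), 47 (Verdant), 42 (Onyx), 35 (Larkspur)
Winners (5 units): Tessera, Vantage, Lumen, Ember, Verdant.
Each winner pays its own bid: Tessera $99, Vantage $98, Lumen $82, Ember $81, Verdant $47.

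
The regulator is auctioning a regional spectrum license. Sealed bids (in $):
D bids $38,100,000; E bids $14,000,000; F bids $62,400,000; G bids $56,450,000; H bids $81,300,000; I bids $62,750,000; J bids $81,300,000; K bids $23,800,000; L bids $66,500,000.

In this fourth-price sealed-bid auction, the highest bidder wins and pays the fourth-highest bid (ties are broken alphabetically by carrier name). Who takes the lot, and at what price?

Bids ranked: 81,300,000 (H) > 81,300,000 (J) > 66,500,000 (L) > 62,750,000 (I) > 62,400,000 (F) > 56,450,000 (G) > …
H and J tie at $81,300,000; tie-break gives it to H.
H wins; payment is bid #4 in the ranking = $62,750,000.

H pays $62,750,000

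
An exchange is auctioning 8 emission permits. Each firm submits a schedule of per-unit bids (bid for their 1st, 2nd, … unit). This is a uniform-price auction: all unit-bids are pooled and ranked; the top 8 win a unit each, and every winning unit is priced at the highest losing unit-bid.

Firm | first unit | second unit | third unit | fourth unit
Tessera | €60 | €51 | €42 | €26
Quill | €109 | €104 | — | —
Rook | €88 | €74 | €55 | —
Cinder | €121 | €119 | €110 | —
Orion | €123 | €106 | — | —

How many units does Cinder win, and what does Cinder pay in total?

All unit-bids, highest first — top 8: 123 (Orion-1), 121 (Cinder-1), 119 (Cinder-2), 110 (Cinder-3), 109 (Quill-1), 106 (Orion-2), 104 (Quill-2), 88 (Rook-1)
First bid not allocated: €74.
Cinder wins 3 unit(s) at €74 each.

Cinder: 3 units, pays €222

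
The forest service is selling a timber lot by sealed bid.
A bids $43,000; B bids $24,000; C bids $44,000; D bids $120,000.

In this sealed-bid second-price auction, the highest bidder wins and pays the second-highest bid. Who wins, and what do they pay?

D pays $44,000

Bids in order: 120,000 (D) > 44,000 (C) > 43,000 (A) > 24,000 (B)
Second-price: D pays C's bid of $44,000.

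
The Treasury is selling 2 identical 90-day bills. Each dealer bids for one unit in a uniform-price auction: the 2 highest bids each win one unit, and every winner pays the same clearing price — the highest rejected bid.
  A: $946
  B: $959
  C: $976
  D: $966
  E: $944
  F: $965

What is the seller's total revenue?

Ordering the bids: 976 (C), 966 (D), 965 (F), 959 (B), …
The 2 highest are C, D.
Highest unsuccessful bid: $965 → clearing price.
Total revenue = 2 × $965 = $1,930.

Total revenue: $1,930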